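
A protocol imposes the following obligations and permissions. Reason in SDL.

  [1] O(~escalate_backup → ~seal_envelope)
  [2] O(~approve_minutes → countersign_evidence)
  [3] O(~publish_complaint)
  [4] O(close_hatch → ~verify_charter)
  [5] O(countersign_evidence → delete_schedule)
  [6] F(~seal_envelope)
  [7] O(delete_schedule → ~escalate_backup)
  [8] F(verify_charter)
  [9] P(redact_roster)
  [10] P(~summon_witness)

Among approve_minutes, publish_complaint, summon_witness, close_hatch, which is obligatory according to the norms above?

F(~seal_envelope) at premise 6 means O(seal_envelope).
The contrapositive of premise 1 (O(~escalate_backup → ~seal_envelope)) is O(seal_envelope → escalate_backup), and O(seal_envelope) is already established, so O(escalate_backup).
Premise 7 is O(delete_schedule → ~escalate_backup); contrapositively O(escalate_backup → ~delete_schedule). Since O(escalate_backup) holds, K gives O(~delete_schedule).
The contrapositive of premise 5 (O(countersign_evidence → delete_schedule)) is O(~delete_schedule → ~countersign_evidence), and O(~delete_schedule) is already established, so O(~countersign_evidence).
Premise 2 is O(~approve_minutes → countersign_evidence); contrapositively O(~countersign_evidence → approve_minutes). Since O(~countersign_evidence) holds, K gives O(approve_minutes).
So O(approve_minutes) holds — approve_minutes is obligatory. None of the other listed options is made obligatory by any chain of premises.

approve_minutes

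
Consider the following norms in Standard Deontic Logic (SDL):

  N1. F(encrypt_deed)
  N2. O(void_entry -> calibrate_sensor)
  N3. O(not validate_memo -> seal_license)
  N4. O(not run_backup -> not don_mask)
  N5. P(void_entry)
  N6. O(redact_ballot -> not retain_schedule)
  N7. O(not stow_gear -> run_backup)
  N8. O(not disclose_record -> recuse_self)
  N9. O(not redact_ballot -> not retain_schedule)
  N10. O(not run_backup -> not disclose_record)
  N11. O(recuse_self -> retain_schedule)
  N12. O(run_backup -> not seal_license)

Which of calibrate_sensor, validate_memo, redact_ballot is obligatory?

Premises 6 and 9 are O(redact_ballot -> not retain_schedule) and O(not redact_ballot -> not retain_schedule); every ideal world satisfies redact_ballot or not redact_ballot, so in either case not retain_schedule holds — hence O(not retain_schedule).
Premise 11 is O(recuse_self -> retain_schedule); contrapositively O(not retain_schedule -> not recuse_self). Since O(not retain_schedule) holds, K gives O(not recuse_self).
The contrapositive of premise 8 (O(not disclose_record -> recuse_self)) is O(not recuse_self -> disclose_record), and O(not recuse_self) is already established, so O(disclose_record).
The contrapositive of premise 10 (O(not run_backup -> not disclose_record)) is O(disclose_record -> run_backup), and O(disclose_record) is already established, so O(run_backup).
Premise 12 is O(run_backup -> not seal_license); since O(run_backup), deontic closure gives O(not seal_license).
Premise 3, O(not validate_memo -> seal_license), contraposes to O(not seal_license -> validate_memo); with O(not seal_license) we get O(validate_memo).
So O(validate_memo) holds — validate_memo is obligatory. None of the other listed options is made obligatory by any chain of premises.

validate_memo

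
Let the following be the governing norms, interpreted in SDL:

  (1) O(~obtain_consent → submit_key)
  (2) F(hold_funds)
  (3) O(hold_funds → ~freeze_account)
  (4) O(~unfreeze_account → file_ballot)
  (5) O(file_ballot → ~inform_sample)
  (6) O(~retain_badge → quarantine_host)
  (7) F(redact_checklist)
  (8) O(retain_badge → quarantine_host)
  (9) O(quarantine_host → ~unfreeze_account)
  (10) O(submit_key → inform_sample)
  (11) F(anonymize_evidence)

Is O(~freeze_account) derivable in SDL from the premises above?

No

Premise 3 is O(hold_funds → ~freeze_account), but O(hold_funds) is not derivable from the premises, so it does not yield O(~freeze_account).
No other premise forces O(~freeze_account). An ideal world satisfying every premise can still have ~freeze_account false, so O(~freeze_account) is not derivable.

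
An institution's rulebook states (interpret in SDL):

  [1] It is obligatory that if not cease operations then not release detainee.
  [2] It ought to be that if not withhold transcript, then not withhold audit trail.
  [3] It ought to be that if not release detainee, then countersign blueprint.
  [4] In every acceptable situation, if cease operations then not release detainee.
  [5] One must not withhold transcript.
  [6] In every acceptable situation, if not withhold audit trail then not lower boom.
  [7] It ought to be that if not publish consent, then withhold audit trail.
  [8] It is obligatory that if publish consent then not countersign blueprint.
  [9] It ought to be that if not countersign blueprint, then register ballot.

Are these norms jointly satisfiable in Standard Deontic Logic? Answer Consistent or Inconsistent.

Inconsistent

By case analysis on cease_operations: premise 4 gives O(cease_operations → ¬release_detainee) and premise 1 gives O(¬cease_operations → ¬release_detainee), so O(¬release_detainee) either way.
With premise 3, O(¬release_detainee → countersign_blueprint), the K-axiom yields O(countersign_blueprint).
Premise 8, O(publish_consent → ¬countersign_blueprint), contraposes to O(countersign_blueprint → ¬publish_consent); with O(countersign_blueprint) we get O(¬publish_consent).
Applying K to premise 7 (O(¬publish_consent → withhold_audit_trail)) and O(¬publish_consent) yields O(withhold_audit_trail).
The contrapositive of premise 2 (O(¬withhold_transcript → ¬withhold_audit_trail)) is O(withhold_audit_trail → withhold_transcript), and O(withhold_audit_trail) is already established, so O(withhold_transcript).
But premise 5, F(withhold_transcript), means O(¬withhold_transcript).
We now have both O(withhold_transcript) and O(¬withhold_transcript) — withhold_transcript is simultaneously obligatory and forbidden, violating the D-axiom.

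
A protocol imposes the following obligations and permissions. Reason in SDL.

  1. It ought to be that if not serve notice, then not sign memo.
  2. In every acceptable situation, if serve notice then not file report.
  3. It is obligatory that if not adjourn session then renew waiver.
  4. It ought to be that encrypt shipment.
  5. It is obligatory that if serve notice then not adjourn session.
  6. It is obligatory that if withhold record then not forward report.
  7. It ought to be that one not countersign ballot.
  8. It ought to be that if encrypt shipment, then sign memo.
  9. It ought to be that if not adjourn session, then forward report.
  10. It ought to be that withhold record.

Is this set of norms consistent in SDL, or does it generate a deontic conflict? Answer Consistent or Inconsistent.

Premise 10 gives O(withhold_record).
Premise 6 is O(withhold_record → ¬forward_report); since O(withhold_record), deontic closure gives O(¬forward_report).
Premise 9, O(¬adjourn_session → forward_report), contraposes to O(¬forward_report → adjourn_session); with O(¬forward_report) we get O(adjourn_session).
The contrapositive of premise 5 (O(serve_notice → ¬adjourn_session)) is O(adjourn_session → ¬serve_notice), and O(adjourn_session) is already established, so O(¬serve_notice).
Applying K to premise 1 (O(¬serve_notice → ¬sign_memo)) and O(¬serve_notice) yields O(¬sign_memo).
Premise 8 is O(encrypt_shipment → sign_memo); contrapositively O(¬sign_memo → ¬encrypt_shipment). Since O(¬sign_memo) holds, K gives O(¬encrypt_shipment).
However, premise 4 gives O(encrypt_shipment).
We now have both O(¬encrypt_shipment) and O(encrypt_shipment) — encrypt_shipment is simultaneously obligatory and forbidden, violating the D-axiom.

Inconsistent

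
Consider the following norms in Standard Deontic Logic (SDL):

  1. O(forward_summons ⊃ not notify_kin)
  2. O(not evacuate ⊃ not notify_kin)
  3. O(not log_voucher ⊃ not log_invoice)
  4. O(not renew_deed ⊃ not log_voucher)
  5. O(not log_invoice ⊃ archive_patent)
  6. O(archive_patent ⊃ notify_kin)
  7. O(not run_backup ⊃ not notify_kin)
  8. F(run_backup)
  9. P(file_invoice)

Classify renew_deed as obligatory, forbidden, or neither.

Obligatory

Premise 8 is F(run_backup), i.e. O(not run_backup).
From O(not run_backup) and premise 7, O(not run_backup ⊃ not notify_kin), we obtain O(not notify_kin).
The contrapositive of premise 6 (O(archive_patent ⊃ notify_kin)) is O(not notify_kin ⊃ not archive_patent), and O(not notify_kin) is already established, so O(not archive_patent).
Premise 5 is O(not log_invoice ⊃ archive_patent); contrapositively O(not archive_patent ⊃ log_invoice). Since O(not archive_patent) holds, K gives O(log_invoice).
The contrapositive of premise 3 (O(not log_voucher ⊃ not log_invoice)) is O(log_invoice ⊃ log_voucher), and O(log_invoice) is already established, so O(log_voucher).
The contrapositive of premise 4 (O(not renew_deed ⊃ not log_voucher)) is O(log_voucher ⊃ renew_deed), and O(log_voucher) is already established, so O(renew_deed).
Premises 1, 2, 9 do not contribute to this derivation.
Hence renew_deed is obligatory.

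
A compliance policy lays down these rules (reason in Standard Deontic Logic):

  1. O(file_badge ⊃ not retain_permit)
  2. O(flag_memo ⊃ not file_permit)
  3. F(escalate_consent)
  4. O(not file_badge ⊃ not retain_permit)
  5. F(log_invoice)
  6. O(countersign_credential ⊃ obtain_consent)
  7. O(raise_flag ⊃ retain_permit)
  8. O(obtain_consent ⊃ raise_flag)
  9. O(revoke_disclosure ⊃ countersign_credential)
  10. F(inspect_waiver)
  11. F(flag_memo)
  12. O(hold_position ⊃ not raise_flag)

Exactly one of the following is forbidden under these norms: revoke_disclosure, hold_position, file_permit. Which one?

revoke_disclosure

Premises 1 and 4 cover both cases: O(file_badge ⊃ not retain_permit) and O(not file_badge ⊃ not retain_permit). Since file_badge ∨ not file_badge is a tautology, O(not retain_permit) follows.
Premise 7 is O(raise_flag ⊃ retain_permit); contrapositively O(not retain_permit ⊃ not raise_flag). Since O(not retain_permit) holds, K gives O(not raise_flag).
Premise 8 is O(obtain_consent ⊃ raise_flag); contrapositively O(not raise_flag ⊃ not obtain_consent). Since O(not raise_flag) holds, K gives O(not obtain_consent).
Premise 6, O(countersign_credential ⊃ obtain_consent), contraposes to O(not obtain_consent ⊃ not countersign_credential); with O(not obtain_consent) we get O(not countersign_credential).
Premise 9 is O(revoke_disclosure ⊃ countersign_credential); contrapositively O(not countersign_credential ⊃ not revoke_disclosure). Since O(not countersign_credential) holds, K gives O(not revoke_disclosure).
So O(not revoke_disclosure) holds, i.e. revoke_disclosure is forbidden. None of the other listed options is forbidden under the premises.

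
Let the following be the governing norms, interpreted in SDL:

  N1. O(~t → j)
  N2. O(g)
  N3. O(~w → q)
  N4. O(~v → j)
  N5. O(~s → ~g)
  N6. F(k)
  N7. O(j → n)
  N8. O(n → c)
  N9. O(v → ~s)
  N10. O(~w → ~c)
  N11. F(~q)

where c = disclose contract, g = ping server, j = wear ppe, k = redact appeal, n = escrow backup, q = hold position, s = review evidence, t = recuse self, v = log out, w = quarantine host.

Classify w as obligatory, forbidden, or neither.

Obligatory

From premise 2 we have O(g).
The contrapositive of premise 5 (O(~s → ~g)) is O(g → s), and O(g) is already established, so O(s).
Premise 9, O(v → ~s), contraposes to O(s → ~v); with O(s) we get O(~v).
Applying K to premise 4 (O(~v → j)) and O(~v) yields O(j).
Applying K to premise 7 (O(j → n)) and O(j) yields O(n).
Applying K to premise 8 (O(n → c)) and O(n) yields O(c).
Premise 10 is O(~w → ~c); contrapositively O(c → w). Since O(c) holds, K gives O(w).
Premises 1, 3, 6, 11 do not contribute to this derivation.
Hence w is obligatory.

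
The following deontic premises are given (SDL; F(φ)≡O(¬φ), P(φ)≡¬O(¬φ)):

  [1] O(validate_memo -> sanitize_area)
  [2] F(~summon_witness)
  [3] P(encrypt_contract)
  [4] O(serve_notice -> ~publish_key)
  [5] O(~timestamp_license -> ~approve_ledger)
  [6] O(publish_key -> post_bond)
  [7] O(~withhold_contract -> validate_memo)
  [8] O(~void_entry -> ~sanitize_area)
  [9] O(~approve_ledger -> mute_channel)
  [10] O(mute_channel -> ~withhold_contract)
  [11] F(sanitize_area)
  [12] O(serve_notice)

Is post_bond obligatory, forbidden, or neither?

Premise 6 is O(publish_key -> post_bond), but O(publish_key) is not derivable from the premises, so it does not yield O(post_bond).
No premise or chain of K-axiom applications forces O(post_bond), and none forces O(~post_bond). So post_bond is neither obligatory nor forbidden under these norms.

Neither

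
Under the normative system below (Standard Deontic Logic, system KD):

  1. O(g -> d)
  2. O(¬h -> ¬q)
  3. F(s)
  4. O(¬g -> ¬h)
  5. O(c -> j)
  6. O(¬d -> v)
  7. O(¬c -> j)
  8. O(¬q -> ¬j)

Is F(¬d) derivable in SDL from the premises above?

Yes

By case analysis on ¬c: premise 7 gives O(¬c -> j) and premise 5 gives O(c -> j), so O(j) either way.
Premise 8, O(¬q -> ¬j), contraposes to O(j -> q); with O(j) we get O(q).
Premise 2, O(¬h -> ¬q), contraposes to O(q -> h); with O(q) we get O(h).
Premise 4 is O(¬g -> ¬h); contrapositively O(h -> g). Since O(h) holds, K gives O(g).
With premise 1, O(g -> d), the K-axiom yields O(d).
Premises 3, 6 do not contribute to this derivation.
So O(d) holds, i.e. F(¬d). The claim follows.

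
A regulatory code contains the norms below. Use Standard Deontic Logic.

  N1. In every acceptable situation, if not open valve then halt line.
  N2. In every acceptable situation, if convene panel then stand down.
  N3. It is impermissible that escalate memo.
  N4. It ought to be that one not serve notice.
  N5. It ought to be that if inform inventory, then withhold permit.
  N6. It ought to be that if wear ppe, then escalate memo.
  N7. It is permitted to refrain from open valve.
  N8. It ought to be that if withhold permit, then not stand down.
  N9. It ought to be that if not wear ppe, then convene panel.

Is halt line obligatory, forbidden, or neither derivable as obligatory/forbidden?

Neither

Premise 1 is O(¬open_valve → halt_line), but O(¬open_valve) is not derivable from the premises (the permission P(¬open_valve) asserts only ¬O(open_valve), not O(¬open_valve)), so it does not yield O(halt_line).
No premise or chain of K-axiom applications forces O(halt_line), and none forces O(¬halt_line). So halt_line is neither obligatory nor forbidden under these norms.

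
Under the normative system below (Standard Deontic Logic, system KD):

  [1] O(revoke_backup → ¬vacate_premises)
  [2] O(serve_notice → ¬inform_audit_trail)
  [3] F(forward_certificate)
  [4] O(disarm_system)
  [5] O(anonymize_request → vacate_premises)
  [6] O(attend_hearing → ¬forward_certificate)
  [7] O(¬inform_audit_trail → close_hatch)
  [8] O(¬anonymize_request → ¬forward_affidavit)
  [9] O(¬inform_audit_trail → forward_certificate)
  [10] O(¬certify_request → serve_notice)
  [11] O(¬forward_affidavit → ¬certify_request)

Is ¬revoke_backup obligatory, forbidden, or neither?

Premise 3 is F(forward_certificate), i.e. O(¬forward_certificate).
Premise 9 is O(¬inform_audit_trail → forward_certificate); contrapositively O(¬forward_certificate → inform_audit_trail). Since O(¬forward_certificate) holds, K gives O(inform_audit_trail).
Premise 2 is O(serve_notice → ¬inform_audit_trail); contrapositively O(inform_audit_trail → ¬serve_notice). Since O(inform_audit_trail) holds, K gives O(¬serve_notice).
Premise 10 is O(¬certify_request → serve_notice); contrapositively O(¬serve_notice → certify_request). Since O(¬serve_notice) holds, K gives O(certify_request).
Premise 11 is O(¬forward_affidavit → ¬certify_request); contrapositively O(certify_request → forward_affidavit). Since O(certify_request) holds, K gives O(forward_affidavit).
Premise 8, O(¬anonymize_request → ¬forward_affidavit), contraposes to O(forward_affidavit → anonymize_request); with O(forward_affidavit) we get O(anonymize_request).
From O(anonymize_request) and premise 5, O(anonymize_request → vacate_premises), we obtain O(vacate_premises).
The contrapositive of premise 1 (O(revoke_backup → ¬vacate_premises)) is O(vacate_premises → ¬revoke_backup), and O(vacate_premises) is already established, so O(¬revoke_backup).
Premises 4, 6, 7 do not contribute to this derivation.
Hence ¬revoke_backup is obligatory.

Obligatory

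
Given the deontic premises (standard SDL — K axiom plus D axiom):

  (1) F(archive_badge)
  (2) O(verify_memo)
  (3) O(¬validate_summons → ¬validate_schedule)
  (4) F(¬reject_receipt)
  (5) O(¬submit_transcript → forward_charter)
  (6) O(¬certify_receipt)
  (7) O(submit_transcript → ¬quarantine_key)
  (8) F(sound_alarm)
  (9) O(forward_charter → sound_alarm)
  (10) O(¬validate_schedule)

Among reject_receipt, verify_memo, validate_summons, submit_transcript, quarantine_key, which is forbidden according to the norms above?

quarantine_key

F(sound_alarm) at premise 8 means O(¬sound_alarm).
Premise 9, O(forward_charter → sound_alarm), contraposes to O(¬sound_alarm → ¬forward_charter); with O(¬sound_alarm) we get O(¬forward_charter).
Premise 5 is O(¬submit_transcript → forward_charter); contrapositively O(¬forward_charter → submit_transcript). Since O(¬forward_charter) holds, K gives O(submit_transcript).
From O(submit_transcript) and premise 7, O(submit_transcript → ¬quarantine_key), we obtain O(¬quarantine_key).
So O(¬quarantine_key) holds, i.e. quarantine_key is forbidden. None of the other listed options is forbidden under the premises.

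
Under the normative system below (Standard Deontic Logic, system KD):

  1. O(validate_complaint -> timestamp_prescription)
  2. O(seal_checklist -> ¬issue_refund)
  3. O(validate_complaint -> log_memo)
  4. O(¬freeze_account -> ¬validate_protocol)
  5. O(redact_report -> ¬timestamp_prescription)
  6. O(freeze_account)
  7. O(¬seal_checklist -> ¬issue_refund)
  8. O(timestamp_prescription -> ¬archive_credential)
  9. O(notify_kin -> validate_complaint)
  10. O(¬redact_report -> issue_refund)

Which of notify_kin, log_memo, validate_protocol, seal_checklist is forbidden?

Premises 7 and 2 are O(¬seal_checklist -> ¬issue_refund) and O(seal_checklist -> ¬issue_refund); every ideal world satisfies ¬seal_checklist or seal_checklist, so in either case ¬issue_refund holds — hence O(¬issue_refund).
The contrapositive of premise 10 (O(¬redact_report -> issue_refund)) is O(¬issue_refund -> redact_report), and O(¬issue_refund) is already established, so O(redact_report).
From O(redact_report) and premise 5, O(redact_report -> ¬timestamp_prescription), we obtain O(¬timestamp_prescription).
Premise 1, O(validate_complaint -> timestamp_prescription), contraposes to O(¬timestamp_prescription -> ¬validate_complaint); with O(¬timestamp_prescription) we get O(¬validate_complaint).
Premise 9 is O(notify_kin -> validate_complaint); contrapositively O(¬validate_complaint -> ¬notify_kin). Since O(¬validate_complaint) holds, K gives O(¬notify_kin).
So O(¬notify_kin) holds, i.e. notify_kin is forbidden. None of the other listed options is forbidden under the premises.

notify_kin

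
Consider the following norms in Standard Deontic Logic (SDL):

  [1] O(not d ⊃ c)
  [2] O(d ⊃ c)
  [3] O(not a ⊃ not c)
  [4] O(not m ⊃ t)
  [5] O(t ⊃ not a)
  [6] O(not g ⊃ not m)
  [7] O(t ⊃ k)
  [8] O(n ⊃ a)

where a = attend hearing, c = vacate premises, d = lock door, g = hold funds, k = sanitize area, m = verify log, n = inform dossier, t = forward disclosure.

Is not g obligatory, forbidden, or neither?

By case analysis on not d: premise 1 gives O(not d ⊃ c) and premise 2 gives O(d ⊃ c), so O(c) either way.
Premise 3 is O(not a ⊃ not c); contrapositively O(c ⊃ a). Since O(c) holds, K gives O(a).
Premise 5 is O(t ⊃ not a); contrapositively O(a ⊃ not t). Since O(a) holds, K gives O(not t).
Premise 4 is O(not m ⊃ t); contrapositively O(not t ⊃ m). Since O(not t) holds, K gives O(m).
Premise 6 is O(not g ⊃ not m); contrapositively O(m ⊃ g). Since O(m) holds, K gives O(g).
Premises 7, 8 do not contribute to this derivation.
Thus O(g), which is F(not g): not g is forbidden.

Forbidden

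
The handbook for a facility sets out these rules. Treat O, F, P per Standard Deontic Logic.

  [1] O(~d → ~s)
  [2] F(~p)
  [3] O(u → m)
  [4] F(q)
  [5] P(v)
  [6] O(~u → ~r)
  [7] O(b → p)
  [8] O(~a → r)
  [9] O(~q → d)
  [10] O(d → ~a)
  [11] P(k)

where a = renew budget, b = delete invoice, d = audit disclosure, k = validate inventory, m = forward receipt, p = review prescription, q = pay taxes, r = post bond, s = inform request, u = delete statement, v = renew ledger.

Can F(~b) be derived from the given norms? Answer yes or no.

No

Premise 7 is O(b → p); even if O(p) held, inferring O(b) would be affirming the consequent — invalid.
No other premise forces O(b). An ideal world satisfying every premise can still have ~b true, so F(~b) is not derivable.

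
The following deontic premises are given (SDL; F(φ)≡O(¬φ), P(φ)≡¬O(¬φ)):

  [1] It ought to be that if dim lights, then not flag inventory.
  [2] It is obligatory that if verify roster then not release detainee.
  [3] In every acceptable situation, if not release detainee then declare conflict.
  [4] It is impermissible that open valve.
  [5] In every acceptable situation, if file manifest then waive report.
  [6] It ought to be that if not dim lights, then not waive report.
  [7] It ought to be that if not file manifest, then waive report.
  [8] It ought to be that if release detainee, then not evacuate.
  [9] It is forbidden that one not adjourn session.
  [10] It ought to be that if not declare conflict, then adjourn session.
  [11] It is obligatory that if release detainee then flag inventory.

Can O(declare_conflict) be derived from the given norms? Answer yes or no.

By case analysis on file_manifest: premise 5 gives O(file_manifest → waive_report) and premise 7 gives O(¬file_manifest → waive_report), so O(waive_report) either way.
The contrapositive of premise 6 (O(¬dim_lights → ¬waive_report)) is O(waive_report → dim_lights), and O(waive_report) is already established, so O(dim_lights).
From O(dim_lights) and premise 1, O(dim_lights → ¬flag_inventory), we obtain O(¬flag_inventory).
The contrapositive of premise 11 (O(release_detainee → flag_inventory)) is O(¬flag_inventory → ¬release_detainee), and O(¬flag_inventory) is already established, so O(¬release_detainee).
Premise 3 is O(¬release_detainee → declare_conflict); since O(¬release_detainee), deontic closure gives O(declare_conflict).
Premises 2, 4, 8, 9, 10 do not contribute to this derivation.
So O(declare_conflict) follows.

Yes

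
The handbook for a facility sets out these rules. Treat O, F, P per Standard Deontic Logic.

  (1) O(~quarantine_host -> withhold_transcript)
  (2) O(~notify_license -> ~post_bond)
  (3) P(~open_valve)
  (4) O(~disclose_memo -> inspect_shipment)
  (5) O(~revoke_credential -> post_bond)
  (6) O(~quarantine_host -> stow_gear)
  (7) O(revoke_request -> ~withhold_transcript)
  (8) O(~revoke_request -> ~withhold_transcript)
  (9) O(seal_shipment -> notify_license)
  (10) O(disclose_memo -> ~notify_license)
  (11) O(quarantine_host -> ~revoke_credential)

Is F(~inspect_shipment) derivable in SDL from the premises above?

Yes

Premises 7 and 8 are O(revoke_request -> ~withhold_transcript) and O(~revoke_request -> ~withhold_transcript); every ideal world satisfies revoke_request or ~revoke_request, so in either case ~withhold_transcript holds — hence O(~withhold_transcript).
Premise 1 is O(~quarantine_host -> withhold_transcript); contrapositively O(~withhold_transcript -> quarantine_host). Since O(~withhold_transcript) holds, K gives O(quarantine_host).
Applying K to premise 11 (O(quarantine_host -> ~revoke_credential)) and O(quarantine_host) yields O(~revoke_credential).
Applying K to premise 5 (O(~revoke_credential -> post_bond)) and O(~revoke_credential) yields O(post_bond).
Premise 2 is O(~notify_license -> ~post_bond); contrapositively O(post_bond -> notify_license). Since O(post_bond) holds, K gives O(notify_license).
The contrapositive of premise 10 (O(disclose_memo -> ~notify_license)) is O(notify_license -> ~disclose_memo), and O(notify_license) is already established, so O(~disclose_memo).
Premise 4 is O(~disclose_memo -> inspect_shipment); since O(~disclose_memo), deontic closure gives O(inspect_shipment).
Premises 3, 6, 9 do not contribute to this derivation.
So O(inspect_shipment) holds, i.e. F(~inspect_shipment). The claim follows.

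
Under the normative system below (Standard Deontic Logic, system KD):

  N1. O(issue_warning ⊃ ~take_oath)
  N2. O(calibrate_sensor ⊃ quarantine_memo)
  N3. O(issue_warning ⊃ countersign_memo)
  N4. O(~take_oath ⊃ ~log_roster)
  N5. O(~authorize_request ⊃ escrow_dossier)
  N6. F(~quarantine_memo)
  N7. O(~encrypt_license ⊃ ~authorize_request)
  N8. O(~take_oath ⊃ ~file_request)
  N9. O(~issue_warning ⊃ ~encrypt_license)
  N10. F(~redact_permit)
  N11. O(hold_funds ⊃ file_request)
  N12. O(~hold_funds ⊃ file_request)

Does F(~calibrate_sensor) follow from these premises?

No

Premise 2 is O(calibrate_sensor ⊃ quarantine_memo); even if O(quarantine_memo) held, inferring O(calibrate_sensor) would be affirming the consequent — invalid.
No other premise forces O(calibrate_sensor). An ideal world satisfying every premise can still have ~calibrate_sensor true, so F(~calibrate_sensor) is not derivable.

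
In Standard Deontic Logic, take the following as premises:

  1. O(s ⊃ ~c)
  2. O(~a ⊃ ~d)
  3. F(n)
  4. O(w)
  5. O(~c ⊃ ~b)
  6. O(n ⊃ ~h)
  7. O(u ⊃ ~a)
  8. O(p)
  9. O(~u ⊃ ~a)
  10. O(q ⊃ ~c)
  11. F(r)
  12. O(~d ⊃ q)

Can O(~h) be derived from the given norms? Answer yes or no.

No

Premise 6 is O(n ⊃ ~h), but O(n) is not derivable from the premises, so it does not yield O(~h).
No other premise forces O(~h). An ideal world satisfying every premise can still have ~h false, so O(~h) is not derivable.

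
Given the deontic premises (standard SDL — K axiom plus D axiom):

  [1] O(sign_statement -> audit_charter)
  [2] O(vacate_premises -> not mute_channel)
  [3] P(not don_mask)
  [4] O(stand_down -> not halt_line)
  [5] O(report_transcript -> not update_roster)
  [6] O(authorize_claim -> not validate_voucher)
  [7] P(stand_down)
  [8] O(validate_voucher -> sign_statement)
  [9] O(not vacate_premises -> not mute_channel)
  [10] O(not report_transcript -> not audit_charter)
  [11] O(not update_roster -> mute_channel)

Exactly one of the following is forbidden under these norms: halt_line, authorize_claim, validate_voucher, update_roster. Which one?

Premises 9 and 2 are O(not vacate_premises -> not mute_channel) and O(vacate_premises -> not mute_channel); every ideal world satisfies not vacate_premises or vacate_premises, so in either case not mute_channel holds — hence O(not mute_channel).
Premise 11, O(not update_roster -> mute_channel), contraposes to O(not mute_channel -> update_roster); with O(not mute_channel) we get O(update_roster).
Premise 5, O(report_transcript -> not update_roster), contraposes to O(update_roster -> not report_transcript); with O(update_roster) we get O(not report_transcript).
Applying K to premise 10 (O(not report_transcript -> not audit_charter)) and O(not report_transcript) yields O(not audit_charter).
Premise 1, O(sign_statement -> audit_charter), contraposes to O(not audit_charter -> not sign_statement); with O(not audit_charter) we get O(not sign_statement).
The contrapositive of premise 8 (O(validate_voucher -> sign_statement)) is O(not sign_statement -> not validate_voucher), and O(not sign_statement) is already established, so O(not validate_voucher).
So O(not validate_voucher) holds, i.e. validate_voucher is forbidden. None of the other listed options is forbidden under the premises.

validate_voucher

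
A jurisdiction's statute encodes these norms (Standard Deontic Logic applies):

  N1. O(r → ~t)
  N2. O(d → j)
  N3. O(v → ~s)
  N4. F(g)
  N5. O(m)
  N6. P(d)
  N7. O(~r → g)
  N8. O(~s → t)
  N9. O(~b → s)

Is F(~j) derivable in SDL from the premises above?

Premise 2 is O(d → j), but O(d) is not derivable from the premises (the permission P(d) asserts only ~O(~d), not O(d)), so it does not yield O(j).
No other premise forces O(j). An ideal world satisfying every premise can still have ~j true, so F(~j) is not derivable.

No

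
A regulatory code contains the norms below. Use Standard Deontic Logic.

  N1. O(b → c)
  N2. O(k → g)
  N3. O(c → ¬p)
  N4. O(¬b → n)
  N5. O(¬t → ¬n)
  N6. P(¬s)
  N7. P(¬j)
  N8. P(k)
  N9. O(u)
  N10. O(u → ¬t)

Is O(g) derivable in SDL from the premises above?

Premise 2 is O(k → g), but O(k) is not derivable from the premises (the permission P(k) asserts only ¬O(¬k), not O(k)), so it does not yield O(g).
No other premise forces O(g). An ideal world satisfying every premise can still have g false, so O(g) is not derivable.

No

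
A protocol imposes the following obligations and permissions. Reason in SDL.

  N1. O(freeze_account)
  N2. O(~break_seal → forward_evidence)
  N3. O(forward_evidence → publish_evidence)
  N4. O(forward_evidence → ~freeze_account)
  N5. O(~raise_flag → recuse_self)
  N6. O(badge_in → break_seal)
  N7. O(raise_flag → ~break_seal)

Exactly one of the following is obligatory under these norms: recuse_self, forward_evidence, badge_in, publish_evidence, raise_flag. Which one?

recuse_self

Premise 1 gives O(freeze_account).
Premise 4 is O(forward_evidence → ~freeze_account); contrapositively O(freeze_account → ~forward_evidence). Since O(freeze_account) holds, K gives O(~forward_evidence).
The contrapositive of premise 2 (O(~break_seal → forward_evidence)) is O(~forward_evidence → break_seal), and O(~forward_evidence) is already established, so O(break_seal).
Premise 7, O(raise_flag → ~break_seal), contraposes to O(break_seal → ~raise_flag); with O(break_seal) we get O(~raise_flag).
From O(~raise_flag) and premise 5, O(~raise_flag → recuse_self), we obtain O(recuse_self).
So O(recuse_self) holds — recuse_self is obligatory. None of the other listed options is made obligatory by any chain of premises.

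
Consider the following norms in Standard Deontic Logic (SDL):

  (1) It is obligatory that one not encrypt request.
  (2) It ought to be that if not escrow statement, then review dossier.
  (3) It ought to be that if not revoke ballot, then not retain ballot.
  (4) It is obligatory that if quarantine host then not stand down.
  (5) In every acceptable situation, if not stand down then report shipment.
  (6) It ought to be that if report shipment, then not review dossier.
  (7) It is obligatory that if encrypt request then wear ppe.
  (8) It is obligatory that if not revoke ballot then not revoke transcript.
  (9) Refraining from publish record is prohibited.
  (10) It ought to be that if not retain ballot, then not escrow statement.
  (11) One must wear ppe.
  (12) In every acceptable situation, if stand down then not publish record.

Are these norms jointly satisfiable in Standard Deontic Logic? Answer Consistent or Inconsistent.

Consistent

Premise 7 is O(encrypt_request → wear_ppe); even if O(wear_ppe) held, inferring O(encrypt_request) would be affirming the consequent — invalid.
So O(encrypt_request) is not derivable, and the apparent clash with O(¬encrypt_request) does not arise.
A world satisfying every obligation exists (e.g. encrypt_request=false, escrow_statement=true, publish_record=true, quarantine_host=false, report_shipment=true, retain_ballot=true, review_dossier=false, revoke_ballot=true, revoke_transcript=false, stand_down=false, wear_ppe=true); no atom is both obligatory and forbidden, so the set is consistent.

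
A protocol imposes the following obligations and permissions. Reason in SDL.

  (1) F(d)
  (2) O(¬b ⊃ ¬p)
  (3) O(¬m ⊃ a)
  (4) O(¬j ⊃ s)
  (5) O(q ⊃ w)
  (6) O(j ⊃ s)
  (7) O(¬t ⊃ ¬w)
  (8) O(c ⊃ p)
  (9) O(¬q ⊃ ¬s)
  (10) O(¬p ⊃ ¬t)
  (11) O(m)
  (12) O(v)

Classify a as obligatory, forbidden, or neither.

Premise 3 is O(¬m ⊃ a), but O(¬m) is not derivable from the premises, so it does not yield O(a).
No premise or chain of K-axiom applications forces O(a), and none forces O(¬a). So a is neither obligatory nor forbidden under these norms.

Neither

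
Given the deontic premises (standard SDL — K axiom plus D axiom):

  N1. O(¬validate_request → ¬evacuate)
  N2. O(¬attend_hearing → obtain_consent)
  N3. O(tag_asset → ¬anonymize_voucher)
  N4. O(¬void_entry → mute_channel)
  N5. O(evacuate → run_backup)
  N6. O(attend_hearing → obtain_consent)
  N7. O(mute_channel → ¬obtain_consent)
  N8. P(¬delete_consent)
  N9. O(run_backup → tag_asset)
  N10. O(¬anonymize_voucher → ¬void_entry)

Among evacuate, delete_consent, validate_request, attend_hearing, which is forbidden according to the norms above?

Premises 2 and 6 are O(¬attend_hearing → obtain_consent) and O(attend_hearing → obtain_consent); every ideal world satisfies ¬attend_hearing or attend_hearing, so in either case obtain_consent holds — hence O(obtain_consent).
Premise 7 is O(mute_channel → ¬obtain_consent); contrapositively O(obtain_consent → ¬mute_channel). Since O(obtain_consent) holds, K gives O(¬mute_channel).
The contrapositive of premise 4 (O(¬void_entry → mute_channel)) is O(¬mute_channel → void_entry), and O(¬mute_channel) is already established, so O(void_entry).
Premise 10 is O(¬anonymize_voucher → ¬void_entry); contrapositively O(void_entry → anonymize_voucher). Since O(void_entry) holds, K gives O(anonymize_voucher).
Premise 3 is O(tag_asset → ¬anonymize_voucher); contrapositively O(anonymize_voucher → ¬tag_asset). Since O(anonymize_voucher) holds, K gives O(¬tag_asset).
The contrapositive of premise 9 (O(run_backup → tag_asset)) is O(¬tag_asset → ¬run_backup), and O(¬tag_asset) is already established, so O(¬run_backup).
The contrapositive of premise 5 (O(evacuate → run_backup)) is O(¬run_backup → ¬evacuate), and O(¬run_backup) is already established, so O(¬evacuate).
So O(¬evacuate) holds, i.e. evacuate is forbidden. None of the other listed options is forbidden under the premises.

evacuate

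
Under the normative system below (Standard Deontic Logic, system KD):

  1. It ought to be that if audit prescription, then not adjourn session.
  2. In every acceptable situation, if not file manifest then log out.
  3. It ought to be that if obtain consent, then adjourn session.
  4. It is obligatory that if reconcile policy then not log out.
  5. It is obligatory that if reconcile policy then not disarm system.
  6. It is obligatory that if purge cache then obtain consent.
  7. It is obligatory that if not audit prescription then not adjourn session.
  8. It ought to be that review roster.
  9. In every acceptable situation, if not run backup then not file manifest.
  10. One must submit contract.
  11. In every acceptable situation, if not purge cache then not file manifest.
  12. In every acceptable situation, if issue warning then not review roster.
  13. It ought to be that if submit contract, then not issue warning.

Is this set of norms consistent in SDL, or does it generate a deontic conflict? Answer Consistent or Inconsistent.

Consistent

Premise 12 is O(issue_warning → ¬review_roster), but O(issue_warning) is not derivable from the premises, so it does not yield O(¬review_roster).
So O(¬review_roster) is not derivable, and the apparent clash with O(review_roster) does not arise.
A world satisfying every obligation exists (e.g. adjourn_session=false, audit_prescription=false, disarm_system=false, file_manifest=false, issue_warning=false, log_out=true, obtain_consent=false, purge_cache=false, reconcile_policy=false, review_roster=true, run_backup=false, submit_contract=true); no atom is both obligatory and forbidden, so the set is consistent.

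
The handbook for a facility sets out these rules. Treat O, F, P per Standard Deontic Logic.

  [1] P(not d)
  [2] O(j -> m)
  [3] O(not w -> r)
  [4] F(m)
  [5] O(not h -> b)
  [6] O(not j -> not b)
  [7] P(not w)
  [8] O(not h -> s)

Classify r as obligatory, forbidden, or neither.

Neither

Premise 3 is O(not w -> r), but O(not w) is not derivable from the premises (the permission P(not w) asserts only not O(w), not O(not w)), so it does not yield O(r).
No premise or chain of K-axiom applications forces O(r), and none forces O(not r). So r is neither obligatory nor forbidden under these norms.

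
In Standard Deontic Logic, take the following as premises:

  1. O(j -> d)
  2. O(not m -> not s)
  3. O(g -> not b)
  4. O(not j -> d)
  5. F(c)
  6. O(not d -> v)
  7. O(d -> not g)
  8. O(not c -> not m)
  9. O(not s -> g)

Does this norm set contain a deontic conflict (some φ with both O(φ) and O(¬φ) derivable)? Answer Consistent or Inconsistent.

Premises 1 and 4 are O(j -> d) and O(not j -> d); every ideal world satisfies j or not j, so in either case d holds — hence O(d).
Applying K to premise 7 (O(d -> not g)) and O(d) yields O(not g).
Premise 9, O(not s -> g), contraposes to O(not g -> s); with O(not g) we get O(s).
The contrapositive of premise 2 (O(not m -> not s)) is O(s -> m), and O(s) is already established, so O(m).
Premise 8, O(not c -> not m), contraposes to O(m -> c); with O(m) we get O(c).
Yet premise 5 is F(c), i.e. O(not c).
We now have both O(c) and O(not c) — c is simultaneously obligatory and forbidden, violating the D-axiom.

Inconsistent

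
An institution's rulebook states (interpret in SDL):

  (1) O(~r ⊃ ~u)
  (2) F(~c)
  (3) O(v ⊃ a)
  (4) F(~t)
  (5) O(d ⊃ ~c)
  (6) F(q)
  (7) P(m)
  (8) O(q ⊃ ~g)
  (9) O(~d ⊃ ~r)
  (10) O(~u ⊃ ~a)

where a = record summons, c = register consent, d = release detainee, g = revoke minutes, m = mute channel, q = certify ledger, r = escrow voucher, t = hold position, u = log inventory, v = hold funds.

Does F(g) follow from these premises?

No

Premise 8 is O(q ⊃ ~g), but O(q) is not derivable from the premises, so it does not yield O(~g).
No other premise forces O(~g). An ideal world satisfying every premise can still have g true, so F(g) is not derivable.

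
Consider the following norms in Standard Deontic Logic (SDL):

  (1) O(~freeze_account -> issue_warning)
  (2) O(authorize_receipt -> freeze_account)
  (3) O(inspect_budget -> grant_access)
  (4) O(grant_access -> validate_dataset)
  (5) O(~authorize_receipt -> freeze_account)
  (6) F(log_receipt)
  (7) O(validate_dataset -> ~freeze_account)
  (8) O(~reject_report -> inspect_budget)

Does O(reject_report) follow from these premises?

By case analysis on ~authorize_receipt: premise 5 gives O(~authorize_receipt -> freeze_account) and premise 2 gives O(authorize_receipt -> freeze_account), so O(freeze_account) either way.
The contrapositive of premise 7 (O(validate_dataset -> ~freeze_account)) is O(freeze_account -> ~validate_dataset), and O(freeze_account) is already established, so O(~validate_dataset).
The contrapositive of premise 4 (O(grant_access -> validate_dataset)) is O(~validate_dataset -> ~grant_access), and O(~validate_dataset) is already established, so O(~grant_access).
The contrapositive of premise 3 (O(inspect_budget -> grant_access)) is O(~grant_access -> ~inspect_budget), and O(~grant_access) is already established, so O(~inspect_budget).
Premise 8 is O(~reject_report -> inspect_budget); contrapositively O(~inspect_budget -> reject_report). Since O(~inspect_budget) holds, K gives O(reject_report).
Premises 1, 6 do not contribute to this derivation.
So O(reject_report) follows.

Yes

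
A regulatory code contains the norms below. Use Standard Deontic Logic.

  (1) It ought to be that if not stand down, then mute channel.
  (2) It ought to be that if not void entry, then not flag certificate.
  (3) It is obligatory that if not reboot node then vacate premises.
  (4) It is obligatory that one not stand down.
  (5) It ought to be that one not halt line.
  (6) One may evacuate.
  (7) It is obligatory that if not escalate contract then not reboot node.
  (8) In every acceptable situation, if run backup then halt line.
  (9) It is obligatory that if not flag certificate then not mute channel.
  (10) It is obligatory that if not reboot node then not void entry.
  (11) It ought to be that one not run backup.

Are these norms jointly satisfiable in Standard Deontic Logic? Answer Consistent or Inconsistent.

Consistent

Premise 8 is O(run_backup → halt_line), but O(run_backup) is not derivable from the premises, so it does not yield O(halt_line).
So O(halt_line) is not derivable, and the apparent clash with O(¬halt_line) does not arise.
A world satisfying every obligation exists (e.g. escalate_contract=true, evacuate=false, flag_certificate=true, halt_line=false, mute_channel=true, reboot_node=true, run_backup=false, stand_down=false, vacate_premises=false, void_entry=true); no atom is both obligatory and forbidden, so the set is consistent.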